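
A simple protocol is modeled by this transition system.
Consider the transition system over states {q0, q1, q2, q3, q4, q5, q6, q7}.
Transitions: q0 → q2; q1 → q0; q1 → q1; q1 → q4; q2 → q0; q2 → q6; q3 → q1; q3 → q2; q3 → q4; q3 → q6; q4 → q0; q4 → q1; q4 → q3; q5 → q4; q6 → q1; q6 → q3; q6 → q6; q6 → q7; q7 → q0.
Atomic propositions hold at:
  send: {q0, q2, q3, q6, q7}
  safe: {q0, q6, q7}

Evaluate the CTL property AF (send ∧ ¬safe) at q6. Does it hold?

Sat(¬safe) = {q1, q2, q3, q4, q5}
Sat(send ∧ ¬safe) = {q2, q3}
AF (send ∧ ¬safe): least fixpoint, start Z0 = {q2, q3}, add states with every successor in Z. Z1 = {q0, q2, q3}; Z2 = {q0, q2, q3, q7}; fixed.
Sat(AF (send ∧ ¬safe)) = {q0, q2, q3, q7}
q6 ∉ Sat(AF (send ∧ ¬safe)) = {q0, q2, q3, q7}, so the formula does not hold at q6.

No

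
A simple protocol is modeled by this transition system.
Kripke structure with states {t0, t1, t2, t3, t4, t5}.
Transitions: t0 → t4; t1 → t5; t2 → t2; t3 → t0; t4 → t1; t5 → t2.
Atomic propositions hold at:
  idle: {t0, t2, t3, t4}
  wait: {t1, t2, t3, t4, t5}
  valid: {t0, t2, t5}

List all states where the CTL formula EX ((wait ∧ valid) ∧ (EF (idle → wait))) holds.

{t1, t2, t5}

Sat(wait ∧ valid) = {t2, t5}
Sat(idle → wait) = {t1, t2, t3, t4, t5}
EF (idle → wait): least fixpoint, start Z0 = {t1, t2, t3, t4, t5}, add states with some successor in Z. Z1 = {t0, t1, t2, t3, t4, t5}; fixed.
Sat(EF (idle → wait)) = {t0, t1, t2, t3, t4, t5}
Sat((wait ∧ valid) ∧ (EF (idle → wait))) = {t2, t5}
Sat(EX ((wait ∧ valid) ∧ (EF (idle → wait)))) = {s : some successor in {t2, t5}} = {t1, t2, t5}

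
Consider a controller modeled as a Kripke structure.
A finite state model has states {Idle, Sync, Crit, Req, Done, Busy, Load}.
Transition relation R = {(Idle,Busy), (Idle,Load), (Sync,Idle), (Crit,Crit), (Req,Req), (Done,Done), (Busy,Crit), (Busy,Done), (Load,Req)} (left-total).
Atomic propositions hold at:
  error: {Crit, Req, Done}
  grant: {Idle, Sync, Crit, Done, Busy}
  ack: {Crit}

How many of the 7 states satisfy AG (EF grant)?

EF grant: least fixpoint, start Z0 = {Idle, Sync, Crit, Done, Busy}, add states with some successor in Z. Already a fixed point.
Sat(EF grant) = {Idle, Sync, Crit, Done, Busy}
AG (EF grant): greatest fixpoint, start Z0 = {Idle, Sync, Crit, Done, Busy}, keep only states in Sat with every successor in Z. Z1 = {Sync, Crit, Done, Busy}; Z2 = {Crit, Done, Busy}; fixed.
Sat(AG (EF grant)) = {Crit, Done, Busy}
|Sat(AG (EF grant))| = |{Crit, Done, Busy}| = 3.

3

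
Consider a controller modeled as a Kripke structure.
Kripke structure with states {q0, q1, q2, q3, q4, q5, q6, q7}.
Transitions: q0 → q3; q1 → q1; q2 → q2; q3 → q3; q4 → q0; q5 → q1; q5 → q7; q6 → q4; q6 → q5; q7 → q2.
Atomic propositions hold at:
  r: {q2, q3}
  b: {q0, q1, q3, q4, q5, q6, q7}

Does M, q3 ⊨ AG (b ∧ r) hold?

Sat(b ∧ r) = {q3}
AG (b ∧ r): greatest fixpoint, start Z0 = {q3}, keep only states in Sat with every successor in Z. Already a fixed point.
Sat(AG (b ∧ r)) = {q3}
q3 ∈ Sat(AG (b ∧ r)) = {q3}, so the formula holds at q3.

Yes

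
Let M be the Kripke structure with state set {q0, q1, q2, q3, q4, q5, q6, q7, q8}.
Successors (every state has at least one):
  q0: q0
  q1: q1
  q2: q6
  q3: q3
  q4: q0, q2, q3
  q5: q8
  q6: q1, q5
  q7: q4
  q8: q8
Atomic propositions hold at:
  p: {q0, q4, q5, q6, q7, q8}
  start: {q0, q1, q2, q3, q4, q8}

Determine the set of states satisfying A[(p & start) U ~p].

{q1, q2, q3}

Sat(p & start) = {q0, q4, q8}
Sat(~p) = {q1, q2, q3}
A[(p & start) U ~p]: least fixpoint, start Z0 = Sat(~p) = {q1, q2, q3}, add states in Sat(p & start) with every successor in Z. Already a fixed point.
Sat(A[(p & start) U ~p]) = {q1, q2, q3}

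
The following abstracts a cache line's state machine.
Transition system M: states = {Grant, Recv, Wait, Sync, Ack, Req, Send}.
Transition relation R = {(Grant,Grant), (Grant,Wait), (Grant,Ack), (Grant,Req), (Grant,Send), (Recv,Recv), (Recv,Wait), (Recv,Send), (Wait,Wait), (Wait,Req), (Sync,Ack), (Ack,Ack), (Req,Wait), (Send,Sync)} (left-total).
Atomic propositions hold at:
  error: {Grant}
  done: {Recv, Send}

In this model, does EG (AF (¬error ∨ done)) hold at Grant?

Sat(¬error) = {Recv, Wait, Sync, Ack, Req, Send}
Sat(¬error ∨ done) = {Recv, Wait, Sync, Ack, Req, Send}
AF (¬error ∨ done): least fixpoint, start Z0 = {Recv, Wait, Sync, Ack, Req, Send}, add states with every successor in Z. Already a fixed point.
Sat(AF (¬error ∨ done)) = {Recv, Wait, Sync, Ack, Req, Send}
EG (AF (¬error ∨ done)): greatest fixpoint, start Z0 = {Recv, Wait, Sync, Ack, Req, Send}, keep only states in Sat with some successor in Z. Already a fixed point.
Sat(EG (AF (¬error ∨ done))) = {Recv, Wait, Sync, Ack, Req, Send}
Grant ∉ Sat(EG (AF (¬error ∨ done))) = {Recv, Wait, Sync, Ack, Req, Send}, so the formula does not hold at Grant.

No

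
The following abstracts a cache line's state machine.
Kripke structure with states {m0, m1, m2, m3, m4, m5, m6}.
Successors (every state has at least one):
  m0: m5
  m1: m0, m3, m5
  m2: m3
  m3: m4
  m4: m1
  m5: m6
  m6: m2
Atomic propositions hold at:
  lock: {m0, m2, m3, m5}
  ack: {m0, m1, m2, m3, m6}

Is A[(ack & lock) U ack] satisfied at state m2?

Yes

Sat(ack & lock) = {m0, m2, m3}
A[(ack & lock) U ack]: least fixpoint, start Z0 = Sat(ack) = {m0, m1, m2, m3, m6}, add states in Sat(ack & lock) with every successor in Z. Already a fixed point.
Sat(A[(ack & lock) U ack]) = {m0, m1, m2, m3, m6}
m2 ∈ Sat(A[(ack & lock) U ack]) = {m0, m1, m2, m3, m6}, so the formula holds at m2.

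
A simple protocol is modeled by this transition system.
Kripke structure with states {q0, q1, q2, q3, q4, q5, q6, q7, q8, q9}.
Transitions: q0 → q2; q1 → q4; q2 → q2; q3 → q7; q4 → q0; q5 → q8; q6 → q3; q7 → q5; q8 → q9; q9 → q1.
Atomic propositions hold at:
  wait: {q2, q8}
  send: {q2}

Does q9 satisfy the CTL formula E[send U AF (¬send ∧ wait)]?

No

Sat(¬send) = {q0, q1, q3, q4, q5, q6, q7, q8, q9}
Sat(¬send ∧ wait) = {q8}
AF (¬send ∧ wait): least fixpoint, start Z0 = {q8}, add states with every successor in Z. Z1 = {q5, q8}; Z2 = {q5, q7, q8}; Z3 = {q3, q5, q7, q8}; Z4 = {q3, q5, q6, q7, q8}; fixed.
Sat(AF (¬send ∧ wait)) = {q3, q5, q6, q7, q8}
E[send U AF (¬send ∧ wait)]: least fixpoint, start Z0 = Sat(AF (¬send ∧ wait)) = {q3, q5, q6, q7, q8}, add states in Sat(send) with some successor in Z. Already a fixed point.
Sat(E[send U AF (¬send ∧ wait)]) = {q3, q5, q6, q7, q8}
q9 ∉ Sat(E[send U AF (¬send ∧ wait)]) = {q3, q5, q6, q7, q8}, so the formula does not hold at q9.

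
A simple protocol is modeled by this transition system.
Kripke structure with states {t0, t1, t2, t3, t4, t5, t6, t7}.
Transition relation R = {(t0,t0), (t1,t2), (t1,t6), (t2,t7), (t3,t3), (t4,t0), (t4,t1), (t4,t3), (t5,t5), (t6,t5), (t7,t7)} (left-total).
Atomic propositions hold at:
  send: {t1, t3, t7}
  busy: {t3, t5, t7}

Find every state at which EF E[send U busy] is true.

{t1, t2, t3, t4, t5, t6, t7}

E[send U busy]: least fixpoint, start Z0 = Sat(busy) = {t3, t5, t7}, add states in Sat(send) with some successor in Z. Already a fixed point.
Sat(E[send U busy]) = {t3, t5, t7}
EF E[send U busy]: least fixpoint, start Z0 = {t3, t5, t7}, add states with some successor in Z. Z1 = {t2, t3, t4, t5, t6, t7}; Z2 = {t1, t2, t3, t4, t5, t6, t7}; fixed.
Sat(EF E[send U busy]) = {t1, t2, t3, t4, t5, t6, t7}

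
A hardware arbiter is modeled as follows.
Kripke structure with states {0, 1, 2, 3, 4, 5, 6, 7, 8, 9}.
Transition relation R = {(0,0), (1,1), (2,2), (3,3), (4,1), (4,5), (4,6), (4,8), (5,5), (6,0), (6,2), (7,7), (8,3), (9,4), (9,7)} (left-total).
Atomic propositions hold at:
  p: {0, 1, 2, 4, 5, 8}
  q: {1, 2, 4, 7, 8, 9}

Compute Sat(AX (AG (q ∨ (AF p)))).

AF p: least fixpoint, start Z0 = {0, 1, 2, 4, 5, 8}, add states with every successor in Z. Z1 = {0, 1, 2, 4, 5, 6, 8}; fixed.
Sat(AF p) = {0, 1, 2, 4, 5, 6, 8}
Sat(q ∨ (AF p)) = {0, 1, 2, 4, 5, 6, 7, 8, 9}
AG (q ∨ (AF p)): greatest fixpoint, start Z0 = {0, 1, 2, 4, 5, 6, 7, 8, 9}, keep only states in Sat with every successor in Z. Z1 = {0, 1, 2, 4, 5, 6, 7, 9}; Z2 = {0, 1, 2, 5, 6, 7, 9}; Z3 = {0, 1, 2, 5, 6, 7}; fixed.
Sat(AG (q ∨ (AF p))) = {0, 1, 2, 5, 6, 7}
Sat(AX (AG (q ∨ (AF p)))) = {s : every successor in {0, 1, 2, 5, 6, 7}} = {0, 1, 2, 5, 6, 7}

{0, 1, 2, 5, 6, 7}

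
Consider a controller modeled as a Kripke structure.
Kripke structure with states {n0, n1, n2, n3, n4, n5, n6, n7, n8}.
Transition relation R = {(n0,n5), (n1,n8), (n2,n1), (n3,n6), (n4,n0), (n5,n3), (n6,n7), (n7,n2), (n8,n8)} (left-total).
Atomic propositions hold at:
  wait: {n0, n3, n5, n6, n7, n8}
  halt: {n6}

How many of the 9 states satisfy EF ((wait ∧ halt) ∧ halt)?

Sat(wait ∧ halt) = {n6}
Sat((wait ∧ halt) ∧ halt) = {n6}
EF ((wait ∧ halt) ∧ halt): least fixpoint, start Z0 = {n6}, add states with some successor in Z. Z1 = {n3, n6}; Z2 = {n3, n5, n6}; Z3 = {n0, n3, n5, n6}; Z4 = {n0, n3, n4, n5, n6}; fixed.
Sat(EF ((wait ∧ halt) ∧ halt)) = {n0, n3, n4, n5, n6}
|Sat(EF ((wait ∧ halt) ∧ halt))| = |{n0, n3, n4, n5, n6}| = 5.

5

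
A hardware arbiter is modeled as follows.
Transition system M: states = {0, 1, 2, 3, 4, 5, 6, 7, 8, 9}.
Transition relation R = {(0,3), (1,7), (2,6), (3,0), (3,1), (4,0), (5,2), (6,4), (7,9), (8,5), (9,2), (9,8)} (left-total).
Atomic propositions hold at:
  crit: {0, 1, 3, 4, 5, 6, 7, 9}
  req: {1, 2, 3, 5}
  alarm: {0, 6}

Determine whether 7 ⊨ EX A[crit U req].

A[crit U req]: least fixpoint, start Z0 = Sat(req) = {1, 2, 3, 5}, add states in Sat(crit) with every successor in Z. Z1 = {0, 1, 2, 3, 5}; Z2 = {0, 1, 2, 3, 4, 5}; Z3 = {0, 1, 2, 3, 4, 5, 6}; fixed.
Sat(A[crit U req]) = {0, 1, 2, 3, 4, 5, 6}
Sat(EX A[crit U req]) = {s : some successor in {0, 1, 2, 3, 4, 5, 6}} = {0, 2, 3, 4, 5, 6, 8, 9}
7 ∉ Sat(EX A[crit U req]) = {0, 2, 3, 4, 5, 6, 8, 9}, so the formula does not hold at 7.

No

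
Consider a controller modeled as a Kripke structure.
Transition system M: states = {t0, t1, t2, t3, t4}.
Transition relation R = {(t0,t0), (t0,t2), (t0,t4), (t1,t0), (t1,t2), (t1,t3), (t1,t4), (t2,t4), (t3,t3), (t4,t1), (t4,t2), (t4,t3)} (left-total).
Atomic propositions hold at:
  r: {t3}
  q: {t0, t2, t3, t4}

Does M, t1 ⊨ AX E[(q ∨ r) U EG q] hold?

Yes

Sat(q ∨ r) = {t0, t2, t3, t4}
EG q: greatest fixpoint, start Z0 = {t0, t2, t3, t4}, keep only states in Sat with some successor in Z. Already a fixed point.
Sat(EG q) = {t0, t2, t3, t4}
E[(q ∨ r) U EG q]: least fixpoint, start Z0 = Sat(EG q) = {t0, t2, t3, t4}, add states in Sat(q ∨ r) with some successor in Z. Already a fixed point.
Sat(E[(q ∨ r) U EG q]) = {t0, t2, t3, t4}
Sat(AX E[(q ∨ r) U EG q]) = {s : every successor in {t0, t2, t3, t4}} = {t0, t1, t2, t3}
t1 ∈ Sat(AX E[(q ∨ r) U EG q]) = {t0, t1, t2, t3}, so the formula holds at t1.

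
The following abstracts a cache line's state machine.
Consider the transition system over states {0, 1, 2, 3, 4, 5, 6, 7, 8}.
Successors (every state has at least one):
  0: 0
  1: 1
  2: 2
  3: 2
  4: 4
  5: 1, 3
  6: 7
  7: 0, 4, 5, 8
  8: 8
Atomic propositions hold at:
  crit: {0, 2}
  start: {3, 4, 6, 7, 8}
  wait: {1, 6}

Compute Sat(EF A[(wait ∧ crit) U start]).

Sat(wait ∧ crit) = ∅
A[(wait ∧ crit) U start]: least fixpoint, start Z0 = Sat(start) = {3, 4, 6, 7, 8}, add states in Sat(wait ∧ crit) with every successor in Z. Already a fixed point.
Sat(A[(wait ∧ crit) U start]) = {3, 4, 6, 7, 8}
EF A[(wait ∧ crit) U start]: least fixpoint, start Z0 = {3, 4, 6, 7, 8}, add states with some successor in Z. Z1 = {3, 4, 5, 6, 7, 8}; fixed.
Sat(EF A[(wait ∧ crit) U start]) = {3, 4, 5, 6, 7, 8}

{3, 4, 5, 6, 7, 8}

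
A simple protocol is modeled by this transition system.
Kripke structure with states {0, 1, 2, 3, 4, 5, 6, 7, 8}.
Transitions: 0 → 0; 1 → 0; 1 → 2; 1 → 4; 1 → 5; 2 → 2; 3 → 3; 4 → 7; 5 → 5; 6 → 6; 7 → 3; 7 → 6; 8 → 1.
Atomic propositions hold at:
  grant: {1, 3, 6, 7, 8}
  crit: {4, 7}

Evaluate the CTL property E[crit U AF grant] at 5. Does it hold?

No

AF grant: least fixpoint, start Z0 = {1, 3, 6, 7, 8}, add states with every successor in Z. Z1 = {1, 3, 4, 6, 7, 8}; fixed.
Sat(AF grant) = {1, 3, 4, 6, 7, 8}
E[crit U AF grant]: least fixpoint, start Z0 = Sat(AF grant) = {1, 3, 4, 6, 7, 8}, add states in Sat(crit) with some successor in Z. Already a fixed point.
Sat(E[crit U AF grant]) = {1, 3, 4, 6, 7, 8}
5 ∉ Sat(E[crit U AF grant]) = {1, 3, 4, 6, 7, 8}, so the formula does not hold at 5.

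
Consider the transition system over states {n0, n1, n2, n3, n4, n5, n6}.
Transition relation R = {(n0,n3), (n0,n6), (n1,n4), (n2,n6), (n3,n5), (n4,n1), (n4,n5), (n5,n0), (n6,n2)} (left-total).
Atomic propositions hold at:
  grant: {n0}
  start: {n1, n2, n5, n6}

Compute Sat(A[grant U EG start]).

{n2, n6}

EG start: greatest fixpoint, start Z0 = {n1, n2, n5, n6}, keep only states in Sat with some successor in Z. Z1 = {n2, n6}; fixed.
Sat(EG start) = {n2, n6}
A[grant U EG start]: least fixpoint, start Z0 = Sat(EG start) = {n2, n6}, add states in Sat(grant) with every successor in Z. Already a fixed point.
Sat(A[grant U EG start]) = {n2, n6}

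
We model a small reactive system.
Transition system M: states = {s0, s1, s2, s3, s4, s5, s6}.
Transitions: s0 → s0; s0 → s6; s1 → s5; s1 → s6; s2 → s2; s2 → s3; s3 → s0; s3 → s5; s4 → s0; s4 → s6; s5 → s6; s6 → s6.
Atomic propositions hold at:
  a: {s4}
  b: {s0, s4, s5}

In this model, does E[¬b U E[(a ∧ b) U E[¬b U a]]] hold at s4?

Sat(¬b) = {s1, s2, s3, s6}
Sat(a ∧ b) = {s4}
E[¬b U a]: least fixpoint, start Z0 = Sat(a) = {s4}, add states in Sat(¬b) with some successor in Z. Already a fixed point.
Sat(E[¬b U a]) = {s4}
E[(a ∧ b) U E[¬b U a]]: least fixpoint, start Z0 = Sat(E[¬b U a]) = {s4}, add states in Sat(a ∧ b) with some successor in Z. Already a fixed point.
Sat(E[(a ∧ b) U E[¬b U a]]) = {s4}
E[¬b U E[(a ∧ b) U E[¬b U a]]]: least fixpoint, start Z0 = Sat(E[(a ∧ b) U E[¬b U a]]) = {s4}, add states in Sat(¬b) with some successor in Z. Already a fixed point.
Sat(E[¬b U E[(a ∧ b) U E[¬b U a]]]) = {s4}
s4 ∈ Sat(E[¬b U E[(a ∧ b) U E[¬b U a]]]) = {s4}, so the formula holds at s4.

Yes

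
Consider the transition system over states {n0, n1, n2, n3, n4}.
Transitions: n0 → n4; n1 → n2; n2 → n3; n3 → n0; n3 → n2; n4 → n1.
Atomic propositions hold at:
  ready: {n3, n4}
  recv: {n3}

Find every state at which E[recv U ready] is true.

E[recv U ready]: least fixpoint, start Z0 = Sat(ready) = {n3, n4}, add states in Sat(recv) with some successor in Z. Already a fixed point.
Sat(E[recv U ready]) = {n3, n4}

{n3, n4}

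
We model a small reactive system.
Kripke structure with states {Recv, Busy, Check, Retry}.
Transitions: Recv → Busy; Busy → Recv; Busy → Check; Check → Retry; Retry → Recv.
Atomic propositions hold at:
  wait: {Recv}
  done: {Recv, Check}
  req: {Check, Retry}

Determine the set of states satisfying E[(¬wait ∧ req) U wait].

{Recv, Check, Retry}

Sat(¬wait) = {Busy, Check, Retry}
Sat(¬wait ∧ req) = {Check, Retry}
E[(¬wait ∧ req) U wait]: least fixpoint, start Z0 = Sat(wait) = {Recv}, add states in Sat(¬wait ∧ req) with some successor in Z. Z1 = {Recv, Retry}; Z2 = {Recv, Check, Retry}; fixed.
Sat(E[(¬wait ∧ req) U wait]) = {Recv, Check, Retry}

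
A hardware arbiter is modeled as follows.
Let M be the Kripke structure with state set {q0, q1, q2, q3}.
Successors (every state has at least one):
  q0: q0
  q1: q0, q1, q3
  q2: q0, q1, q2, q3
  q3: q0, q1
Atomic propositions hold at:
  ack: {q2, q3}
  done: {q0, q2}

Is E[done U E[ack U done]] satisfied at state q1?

No

E[ack U done]: least fixpoint, start Z0 = Sat(done) = {q0, q2}, add states in Sat(ack) with some successor in Z. Z1 = {q0, q2, q3}; fixed.
Sat(E[ack U done]) = {q0, q2, q3}
E[done U E[ack U done]]: least fixpoint, start Z0 = Sat(E[ack U done]) = {q0, q2, q3}, add states in Sat(done) with some successor in Z. Already a fixed point.
Sat(E[done U E[ack U done]]) = {q0, q2, q3}
q1 ∉ Sat(E[done U E[ack U done]]) = {q0, q2, q3}, so the formula does not hold at q1.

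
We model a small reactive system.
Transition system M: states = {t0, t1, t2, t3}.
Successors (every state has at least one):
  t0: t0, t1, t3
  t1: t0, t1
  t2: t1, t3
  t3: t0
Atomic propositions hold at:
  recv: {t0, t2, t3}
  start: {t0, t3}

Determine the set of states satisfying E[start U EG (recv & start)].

Sat(recv & start) = {t0, t3}
EG (recv & start): greatest fixpoint, start Z0 = {t0, t3}, keep only states in Sat with some successor in Z. Already a fixed point.
Sat(EG (recv & start)) = {t0, t3}
E[start U EG (recv & start)]: least fixpoint, start Z0 = Sat(EG (recv & start)) = {t0, t3}, add states in Sat(start) with some successor in Z. Already a fixed point.
Sat(E[start U EG (recv & start)]) = {t0, t3}

{t0, t3}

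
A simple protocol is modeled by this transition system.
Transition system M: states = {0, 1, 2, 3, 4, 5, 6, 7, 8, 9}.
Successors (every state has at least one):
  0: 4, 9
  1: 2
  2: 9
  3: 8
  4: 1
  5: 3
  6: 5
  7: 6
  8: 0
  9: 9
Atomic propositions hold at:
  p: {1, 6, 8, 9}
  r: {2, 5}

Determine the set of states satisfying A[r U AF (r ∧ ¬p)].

Sat(¬p) = {0, 2, 3, 4, 5, 7}
Sat(r ∧ ¬p) = {2, 5}
AF (r ∧ ¬p): least fixpoint, start Z0 = {2, 5}, add states with every successor in Z. Z1 = {1, 2, 5, 6}; Z2 = {1, 2, 4, 5, 6, 7}; fixed.
Sat(AF (r ∧ ¬p)) = {1, 2, 4, 5, 6, 7}
A[r U AF (r ∧ ¬p)]: least fixpoint, start Z0 = Sat(AF (r ∧ ¬p)) = {1, 2, 4, 5, 6, 7}, add states in Sat(r) with every successor in Z. Already a fixed point.
Sat(A[r U AF (r ∧ ¬p)]) = {1, 2, 4, 5, 6, 7}

{1, 2, 4, 5, 6, 7}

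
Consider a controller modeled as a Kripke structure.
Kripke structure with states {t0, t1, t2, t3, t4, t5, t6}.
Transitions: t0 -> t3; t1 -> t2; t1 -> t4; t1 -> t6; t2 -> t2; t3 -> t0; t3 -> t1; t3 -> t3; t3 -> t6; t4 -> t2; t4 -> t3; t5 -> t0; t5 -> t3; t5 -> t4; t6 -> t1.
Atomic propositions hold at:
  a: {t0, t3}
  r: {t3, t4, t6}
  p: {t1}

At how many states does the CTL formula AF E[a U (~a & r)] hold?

5

Sat(~a) = {t1, t2, t4, t5, t6}
Sat(~a & r) = {t4, t6}
E[a U (~a & r)]: least fixpoint, start Z0 = Sat((~a & r)) = {t4, t6}, add states in Sat(a) with some successor in Z. Z1 = {t3, t4, t6}; Z2 = {t0, t3, t4, t6}; fixed.
Sat(E[a U (~a & r)]) = {t0, t3, t4, t6}
AF E[a U (~a & r)]: least fixpoint, start Z0 = {t0, t3, t4, t6}, add states with every successor in Z. Z1 = {t0, t3, t4, t5, t6}; fixed.
Sat(AF E[a U (~a & r)]) = {t0, t3, t4, t5, t6}
|Sat(AF E[a U (~a & r)])| = |{t0, t3, t4, t5, t6}| = 5.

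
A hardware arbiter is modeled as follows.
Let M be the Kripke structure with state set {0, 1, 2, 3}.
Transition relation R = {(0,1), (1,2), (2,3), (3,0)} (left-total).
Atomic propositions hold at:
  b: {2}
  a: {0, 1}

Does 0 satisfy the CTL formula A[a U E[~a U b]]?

Sat(~a) = {2, 3}
E[~a U b]: least fixpoint, start Z0 = Sat(b) = {2}, add states in Sat(~a) with some successor in Z. Already a fixed point.
Sat(E[~a U b]) = {2}
A[a U E[~a U b]]: least fixpoint, start Z0 = Sat(E[~a U b]) = {2}, add states in Sat(a) with every successor in Z. Z1 = {1, 2}; Z2 = {0, 1, 2}; fixed.
Sat(A[a U E[~a U b]]) = {0, 1, 2}
0 ∈ Sat(A[a U E[~a U b]]) = {0, 1, 2}, so the formula holds at 0.

Yes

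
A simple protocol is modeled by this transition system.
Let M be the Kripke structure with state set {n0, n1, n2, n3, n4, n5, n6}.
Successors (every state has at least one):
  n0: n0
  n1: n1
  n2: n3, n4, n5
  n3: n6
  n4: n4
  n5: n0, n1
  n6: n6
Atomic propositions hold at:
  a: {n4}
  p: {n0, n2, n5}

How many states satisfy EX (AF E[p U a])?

E[p U a]: least fixpoint, start Z0 = Sat(a) = {n4}, add states in Sat(p) with some successor in Z. Z1 = {n2, n4}; fixed.
Sat(E[p U a]) = {n2, n4}
AF E[p U a]: least fixpoint, start Z0 = {n2, n4}, add states with every successor in Z. Already a fixed point.
Sat(AF E[p U a]) = {n2, n4}
Sat(EX (AF E[p U a])) = {s : some successor in {n2, n4}} = {n2, n4}
|Sat(EX (AF E[p U a]))| = |{n2, n4}| = 2.

2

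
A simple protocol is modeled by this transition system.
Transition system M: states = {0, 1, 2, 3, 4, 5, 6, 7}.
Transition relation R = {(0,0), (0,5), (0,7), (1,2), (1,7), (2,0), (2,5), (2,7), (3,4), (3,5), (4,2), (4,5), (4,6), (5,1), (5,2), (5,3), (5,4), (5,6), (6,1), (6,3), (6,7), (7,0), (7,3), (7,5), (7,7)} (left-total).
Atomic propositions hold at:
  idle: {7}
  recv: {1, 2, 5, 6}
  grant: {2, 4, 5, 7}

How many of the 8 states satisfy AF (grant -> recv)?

Sat(grant -> recv) = {0, 1, 2, 3, 5, 6}
AF (grant -> recv): least fixpoint, start Z0 = {0, 1, 2, 3, 5, 6}, add states with every successor in Z. Z1 = {0, 1, 2, 3, 4, 5, 6}; fixed.
Sat(AF (grant -> recv)) = {0, 1, 2, 3, 4, 5, 6}
|Sat(AF (grant -> recv))| = |{0, 1, 2, 3, 4, 5, 6}| = 7.

7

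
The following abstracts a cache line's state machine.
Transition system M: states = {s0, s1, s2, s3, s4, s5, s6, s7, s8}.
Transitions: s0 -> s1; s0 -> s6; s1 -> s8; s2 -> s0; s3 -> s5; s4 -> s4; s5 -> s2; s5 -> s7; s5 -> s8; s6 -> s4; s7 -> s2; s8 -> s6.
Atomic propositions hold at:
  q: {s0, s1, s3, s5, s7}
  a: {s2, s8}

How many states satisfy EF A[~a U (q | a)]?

Sat(~a) = {s0, s1, s3, s4, s5, s6, s7}
Sat(q | a) = {s0, s1, s2, s3, s5, s7, s8}
A[~a U (q | a)]: least fixpoint, start Z0 = Sat((q | a)) = {s0, s1, s2, s3, s5, s7, s8}, add states in Sat(~a) with every successor in Z. Already a fixed point.
Sat(A[~a U (q | a)]) = {s0, s1, s2, s3, s5, s7, s8}
EF A[~a U (q | a)]: least fixpoint, start Z0 = {s0, s1, s2, s3, s5, s7, s8}, add states with some successor in Z. Already a fixed point.
Sat(EF A[~a U (q | a)]) = {s0, s1, s2, s3, s5, s7, s8}
|Sat(EF A[~a U (q | a)])| = |{s0, s1, s2, s3, s5, s7, s8}| = 7.

7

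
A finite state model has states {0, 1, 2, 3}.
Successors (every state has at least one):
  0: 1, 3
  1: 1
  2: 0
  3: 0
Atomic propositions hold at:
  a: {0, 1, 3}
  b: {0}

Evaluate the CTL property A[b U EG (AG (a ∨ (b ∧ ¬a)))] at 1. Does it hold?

Yes

Sat(¬a) = {2}
Sat(b ∧ ¬a) = ∅
Sat(a ∨ (b ∧ ¬a)) = {0, 1, 3}
AG (a ∨ (b ∧ ¬a)): greatest fixpoint, start Z0 = {0, 1, 3}, keep only states in Sat with every successor in Z. Already a fixed point.
Sat(AG (a ∨ (b ∧ ¬a))) = {0, 1, 3}
EG (AG (a ∨ (b ∧ ¬a))): greatest fixpoint, start Z0 = {0, 1, 3}, keep only states in Sat with some successor in Z. Already a fixed point.
Sat(EG (AG (a ∨ (b ∧ ¬a)))) = {0, 1, 3}
A[b U EG (AG (a ∨ (b ∧ ¬a)))]: least fixpoint, start Z0 = Sat(EG (AG (a ∨ (b ∧ ¬a)))) = {0, 1, 3}, add states in Sat(b) with every successor in Z. Already a fixed point.
Sat(A[b U EG (AG (a ∨ (b ∧ ¬a)))]) = {0, 1, 3}
1 ∈ Sat(A[b U EG (AG (a ∨ (b ∧ ¬a)))]) = {0, 1, 3}, so the formula holds at 1.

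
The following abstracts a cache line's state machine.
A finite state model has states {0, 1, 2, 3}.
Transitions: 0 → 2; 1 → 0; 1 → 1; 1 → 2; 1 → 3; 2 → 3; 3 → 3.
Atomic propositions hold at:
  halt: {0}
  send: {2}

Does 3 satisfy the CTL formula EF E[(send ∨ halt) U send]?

Sat(send ∨ halt) = {0, 2}
E[(send ∨ halt) U send]: least fixpoint, start Z0 = Sat(send) = {2}, add states in Sat(send ∨ halt) with some successor in Z. Z1 = {0, 2}; fixed.
Sat(E[(send ∨ halt) U send]) = {0, 2}
EF E[(send ∨ halt) U send]: least fixpoint, start Z0 = {0, 2}, add states with some successor in Z. Z1 = {0, 1, 2}; fixed.
Sat(EF E[(send ∨ halt) U send]) = {0, 1, 2}
3 ∉ Sat(EF E[(send ∨ halt) U send]) = {0, 1, 2}, so the formula does not hold at 3.

No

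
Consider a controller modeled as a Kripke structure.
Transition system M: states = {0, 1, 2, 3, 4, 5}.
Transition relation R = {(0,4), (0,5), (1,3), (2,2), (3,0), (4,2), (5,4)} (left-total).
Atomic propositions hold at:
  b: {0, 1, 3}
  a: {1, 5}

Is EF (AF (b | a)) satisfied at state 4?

Sat(b | a) = {0, 1, 3, 5}
AF (b | a): least fixpoint, start Z0 = {0, 1, 3, 5}, add states with every successor in Z. Already a fixed point.
Sat(AF (b | a)) = {0, 1, 3, 5}
EF (AF (b | a)): least fixpoint, start Z0 = {0, 1, 3, 5}, add states with some successor in Z. Already a fixed point.
Sat(EF (AF (b | a))) = {0, 1, 3, 5}
4 ∉ Sat(EF (AF (b | a))) = {0, 1, 3, 5}, so the formula does not hold at 4.

No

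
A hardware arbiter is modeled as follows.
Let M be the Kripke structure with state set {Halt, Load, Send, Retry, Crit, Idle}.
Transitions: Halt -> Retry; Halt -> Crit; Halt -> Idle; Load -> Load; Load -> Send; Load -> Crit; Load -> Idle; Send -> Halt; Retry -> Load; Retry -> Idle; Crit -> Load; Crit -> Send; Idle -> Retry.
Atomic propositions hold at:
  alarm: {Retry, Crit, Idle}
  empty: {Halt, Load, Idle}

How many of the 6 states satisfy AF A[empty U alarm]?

A[empty U alarm]: least fixpoint, start Z0 = Sat(alarm) = {Retry, Crit, Idle}, add states in Sat(empty) with every successor in Z. Z1 = {Halt, Retry, Crit, Idle}; fixed.
Sat(A[empty U alarm]) = {Halt, Retry, Crit, Idle}
AF A[empty U alarm]: least fixpoint, start Z0 = {Halt, Retry, Crit, Idle}, add states with every successor in Z. Z1 = {Halt, Send, Retry, Crit, Idle}; fixed.
Sat(AF A[empty U alarm]) = {Halt, Send, Retry, Crit, Idle}
|Sat(AF A[empty U alarm])| = |{Halt, Send, Retry, Crit, Idle}| = 5.

5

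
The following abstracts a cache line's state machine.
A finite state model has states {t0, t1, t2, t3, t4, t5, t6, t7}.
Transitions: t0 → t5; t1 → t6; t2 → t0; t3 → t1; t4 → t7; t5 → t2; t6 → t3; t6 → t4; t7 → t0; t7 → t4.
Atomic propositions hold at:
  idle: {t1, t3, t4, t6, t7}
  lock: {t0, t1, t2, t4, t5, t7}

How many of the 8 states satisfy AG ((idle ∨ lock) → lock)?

Sat(idle ∨ lock) = {t0, t1, t2, t3, t4, t5, t6, t7}
Sat((idle ∨ lock) → lock) = {t0, t1, t2, t4, t5, t7}
AG ((idle ∨ lock) → lock): greatest fixpoint, start Z0 = {t0, t1, t2, t4, t5, t7}, keep only states in Sat with every successor in Z. Z1 = {t0, t2, t4, t5, t7}; fixed.
Sat(AG ((idle ∨ lock) → lock)) = {t0, t2, t4, t5, t7}
|Sat(AG ((idle ∨ lock) → lock))| = |{t0, t2, t4, t5, t7}| = 5.

5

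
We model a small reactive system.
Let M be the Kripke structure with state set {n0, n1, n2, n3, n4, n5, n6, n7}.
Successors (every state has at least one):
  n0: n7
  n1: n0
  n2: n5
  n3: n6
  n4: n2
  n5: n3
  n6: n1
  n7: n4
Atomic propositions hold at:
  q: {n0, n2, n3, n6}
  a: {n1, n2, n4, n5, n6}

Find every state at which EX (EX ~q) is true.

Sat(~q) = {n1, n4, n5, n7}
Sat(EX ~q) = {s : some successor in {n1, n4, n5, n7}} = {n0, n2, n6, n7}
Sat(EX (EX ~q)) = {s : some successor in {n0, n2, n6, n7}} = {n0, n1, n3, n4}

{n0, n1, n3, n4}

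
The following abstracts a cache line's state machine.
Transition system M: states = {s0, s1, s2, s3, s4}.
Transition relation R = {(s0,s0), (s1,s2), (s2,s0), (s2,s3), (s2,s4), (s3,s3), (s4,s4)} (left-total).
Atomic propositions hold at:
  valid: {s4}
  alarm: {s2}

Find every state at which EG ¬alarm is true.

{s0, s3, s4}

Sat(¬alarm) = {s0, s1, s3, s4}
EG ¬alarm: greatest fixpoint, start Z0 = {s0, s1, s3, s4}, keep only states in Sat with some successor in Z. Z1 = {s0, s3, s4}; fixed.
Sat(EG ¬alarm) = {s0, s3, s4}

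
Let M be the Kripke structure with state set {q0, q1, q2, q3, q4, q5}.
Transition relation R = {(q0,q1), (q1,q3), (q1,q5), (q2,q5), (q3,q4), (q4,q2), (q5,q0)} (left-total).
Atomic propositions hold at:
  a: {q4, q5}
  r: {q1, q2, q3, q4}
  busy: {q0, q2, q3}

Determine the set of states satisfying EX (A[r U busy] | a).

{q1, q2, q3, q4, q5}

A[r U busy]: least fixpoint, start Z0 = Sat(busy) = {q0, q2, q3}, add states in Sat(r) with every successor in Z. Z1 = {q0, q2, q3, q4}; fixed.
Sat(A[r U busy]) = {q0, q2, q3, q4}
Sat(A[r U busy] | a) = {q0, q2, q3, q4, q5}
Sat(EX (A[r U busy] | a)) = {s : some successor in {q0, q2, q3, q4, q5}} = {q1, q2, q3, q4, q5}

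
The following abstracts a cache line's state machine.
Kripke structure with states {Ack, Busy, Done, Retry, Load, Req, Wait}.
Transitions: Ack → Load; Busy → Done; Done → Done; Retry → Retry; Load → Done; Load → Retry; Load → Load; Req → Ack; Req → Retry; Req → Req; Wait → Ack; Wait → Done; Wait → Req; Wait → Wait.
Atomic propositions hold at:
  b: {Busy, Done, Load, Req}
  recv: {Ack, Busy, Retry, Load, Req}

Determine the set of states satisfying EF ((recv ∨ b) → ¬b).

{Ack, Retry, Load, Req, Wait}

Sat(recv ∨ b) = {Ack, Busy, Done, Retry, Load, Req}
Sat(¬b) = {Ack, Retry, Wait}
Sat((recv ∨ b) → ¬b) = {Ack, Retry, Wait}
EF ((recv ∨ b) → ¬b): least fixpoint, start Z0 = {Ack, Retry, Wait}, add states with some successor in Z. Z1 = {Ack, Retry, Load, Req, Wait}; fixed.
Sat(EF ((recv ∨ b) → ¬b)) = {Ack, Retry, Load, Req, Wait}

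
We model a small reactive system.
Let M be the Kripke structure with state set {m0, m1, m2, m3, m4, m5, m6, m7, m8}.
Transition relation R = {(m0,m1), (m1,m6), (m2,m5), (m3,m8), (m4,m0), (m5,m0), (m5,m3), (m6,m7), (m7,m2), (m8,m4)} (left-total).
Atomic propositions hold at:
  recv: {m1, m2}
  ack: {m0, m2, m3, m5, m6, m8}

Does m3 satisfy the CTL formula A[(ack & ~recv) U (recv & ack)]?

Sat(~recv) = {m0, m3, m4, m5, m6, m7, m8}
Sat(ack & ~recv) = {m0, m3, m5, m6, m8}
Sat(recv & ack) = {m2}
A[(ack & ~recv) U (recv & ack)]: least fixpoint, start Z0 = Sat((recv & ack)) = {m2}, add states in Sat(ack & ~recv) with every successor in Z. Already a fixed point.
Sat(A[(ack & ~recv) U (recv & ack)]) = {m2}
m3 ∉ Sat(A[(ack & ~recv) U (recv & ack)]) = {m2}, so the formula does not hold at m3.

No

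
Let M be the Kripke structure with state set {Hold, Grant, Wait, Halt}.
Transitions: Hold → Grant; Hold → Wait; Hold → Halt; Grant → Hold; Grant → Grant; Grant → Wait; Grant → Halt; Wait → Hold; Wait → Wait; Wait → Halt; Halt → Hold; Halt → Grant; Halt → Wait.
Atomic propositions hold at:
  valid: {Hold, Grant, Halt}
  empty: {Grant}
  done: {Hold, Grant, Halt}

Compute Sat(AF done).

{Hold, Grant, Halt}

AF done: least fixpoint, start Z0 = {Hold, Grant, Halt}, add states with every successor in Z. Already a fixed point.
Sat(AF done) = {Hold, Grant, Halt}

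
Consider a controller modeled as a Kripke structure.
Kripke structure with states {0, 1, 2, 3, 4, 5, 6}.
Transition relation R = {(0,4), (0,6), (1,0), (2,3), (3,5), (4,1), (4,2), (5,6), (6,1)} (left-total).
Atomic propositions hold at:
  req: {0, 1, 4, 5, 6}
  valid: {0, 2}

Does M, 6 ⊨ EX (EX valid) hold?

Sat(EX valid) = {s : some successor in {0, 2}} = {1, 4}
Sat(EX (EX valid)) = {s : some successor in {1, 4}} = {0, 4, 6}
6 ∈ Sat(EX (EX valid)) = {0, 4, 6}, so the formula holds at 6.

Yes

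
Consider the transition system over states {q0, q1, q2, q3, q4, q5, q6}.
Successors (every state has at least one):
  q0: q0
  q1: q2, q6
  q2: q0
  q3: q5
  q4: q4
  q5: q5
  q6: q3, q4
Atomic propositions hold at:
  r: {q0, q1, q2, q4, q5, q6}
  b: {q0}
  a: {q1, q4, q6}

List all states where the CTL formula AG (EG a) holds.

{q4}

EG a: greatest fixpoint, start Z0 = {q1, q4, q6}, keep only states in Sat with some successor in Z. Already a fixed point.
Sat(EG a) = {q1, q4, q6}
AG (EG a): greatest fixpoint, start Z0 = {q1, q4, q6}, keep only states in Sat with every successor in Z. Z1 = {q4}; fixed.
Sat(AG (EG a)) = {q4}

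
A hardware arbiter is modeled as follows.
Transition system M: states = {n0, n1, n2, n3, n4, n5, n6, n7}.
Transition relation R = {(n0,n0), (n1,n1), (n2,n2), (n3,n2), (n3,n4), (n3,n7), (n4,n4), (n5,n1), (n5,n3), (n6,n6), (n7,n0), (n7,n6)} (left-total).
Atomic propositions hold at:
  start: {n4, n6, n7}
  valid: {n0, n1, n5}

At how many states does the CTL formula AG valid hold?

2

AG valid: greatest fixpoint, start Z0 = {n0, n1, n5}, keep only states in Sat with every successor in Z. Z1 = {n0, n1}; fixed.
Sat(AG valid) = {n0, n1}
|Sat(AG valid)| = |{n0, n1}| = 2.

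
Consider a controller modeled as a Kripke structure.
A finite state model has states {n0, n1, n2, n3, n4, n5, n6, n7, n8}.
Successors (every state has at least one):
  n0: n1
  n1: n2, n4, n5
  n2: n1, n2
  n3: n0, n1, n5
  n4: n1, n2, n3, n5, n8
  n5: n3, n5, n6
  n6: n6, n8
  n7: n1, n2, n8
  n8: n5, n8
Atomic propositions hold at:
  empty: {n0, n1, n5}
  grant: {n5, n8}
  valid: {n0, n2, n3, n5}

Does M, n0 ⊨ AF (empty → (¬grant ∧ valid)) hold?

Yes

Sat(¬grant) = {n0, n1, n2, n3, n4, n6, n7}
Sat(¬grant ∧ valid) = {n0, n2, n3}
Sat(empty → (¬grant ∧ valid)) = {n0, n2, n3, n4, n6, n7, n8}
AF (empty → (¬grant ∧ valid)): least fixpoint, start Z0 = {n0, n2, n3, n4, n6, n7, n8}, add states with every successor in Z. Already a fixed point.
Sat(AF (empty → (¬grant ∧ valid))) = {n0, n2, n3, n4, n6, n7, n8}
n0 ∈ Sat(AF (empty → (¬grant ∧ valid))) = {n0, n2, n3, n4, n6, n7, n8}, so the formula holds at n0.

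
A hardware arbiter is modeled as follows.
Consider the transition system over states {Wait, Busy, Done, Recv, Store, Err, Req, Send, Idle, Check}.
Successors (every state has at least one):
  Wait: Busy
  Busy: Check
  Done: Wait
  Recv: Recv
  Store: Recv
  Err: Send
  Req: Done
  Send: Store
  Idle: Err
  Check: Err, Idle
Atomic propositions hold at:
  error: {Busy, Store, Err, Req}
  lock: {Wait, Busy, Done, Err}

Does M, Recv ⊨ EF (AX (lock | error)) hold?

Sat(lock | error) = {Wait, Busy, Done, Store, Err, Req}
Sat(AX (lock | error)) = {s : every successor in {Wait, Busy, Done, Store, Err, Req}} = {Wait, Done, Req, Send, Idle}
EF (AX (lock | error)): least fixpoint, start Z0 = {Wait, Done, Req, Send, Idle}, add states with some successor in Z. Z1 = {Wait, Done, Err, Req, Send, Idle, Check}; Z2 = {Wait, Busy, Done, Err, Req, Send, Idle, Check}; fixed.
Sat(EF (AX (lock | error))) = {Wait, Busy, Done, Err, Req, Send, Idle, Check}
Recv ∉ Sat(EF (AX (lock | error))) = {Wait, Busy, Done, Err, Req, Send, Idle, Check}, so the formula does not hold at Recv.

No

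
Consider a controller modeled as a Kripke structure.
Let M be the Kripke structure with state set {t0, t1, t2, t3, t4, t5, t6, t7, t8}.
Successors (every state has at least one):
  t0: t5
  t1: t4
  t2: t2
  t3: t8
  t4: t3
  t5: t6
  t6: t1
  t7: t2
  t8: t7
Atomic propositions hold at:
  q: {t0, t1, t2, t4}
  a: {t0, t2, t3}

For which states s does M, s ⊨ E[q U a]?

E[q U a]: least fixpoint, start Z0 = Sat(a) = {t0, t2, t3}, add states in Sat(q) with some successor in Z. Z1 = {t0, t2, t3, t4}; Z2 = {t0, t1, t2, t3, t4}; fixed.
Sat(E[q U a]) = {t0, t1, t2, t3, t4}

{t0, t1, t2, t3, t4}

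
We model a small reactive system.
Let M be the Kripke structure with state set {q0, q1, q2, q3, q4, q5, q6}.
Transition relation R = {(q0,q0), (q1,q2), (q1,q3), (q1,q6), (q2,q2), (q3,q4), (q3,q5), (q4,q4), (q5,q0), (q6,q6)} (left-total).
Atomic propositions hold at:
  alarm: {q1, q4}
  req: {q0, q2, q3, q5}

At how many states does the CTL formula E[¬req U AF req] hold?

Sat(¬req) = {q1, q4, q6}
AF req: least fixpoint, start Z0 = {q0, q2, q3, q5}, add states with every successor in Z. Already a fixed point.
Sat(AF req) = {q0, q2, q3, q5}
E[¬req U AF req]: least fixpoint, start Z0 = Sat(AF req) = {q0, q2, q3, q5}, add states in Sat(¬req) with some successor in Z. Z1 = {q0, q1, q2, q3, q5}; fixed.
Sat(E[¬req U AF req]) = {q0, q1, q2, q3, q5}
|Sat(E[¬req U AF req])| = |{q0, q1, q2, q3, q5}| = 5.

5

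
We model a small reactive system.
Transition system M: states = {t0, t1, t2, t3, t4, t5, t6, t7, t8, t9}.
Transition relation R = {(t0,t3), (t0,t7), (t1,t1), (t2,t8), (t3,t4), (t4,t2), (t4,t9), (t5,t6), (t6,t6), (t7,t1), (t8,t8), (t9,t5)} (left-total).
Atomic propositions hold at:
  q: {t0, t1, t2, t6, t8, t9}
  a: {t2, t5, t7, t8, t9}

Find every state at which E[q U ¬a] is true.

{t0, t1, t3, t4, t6}

Sat(¬a) = {t0, t1, t3, t4, t6}
E[q U ¬a]: least fixpoint, start Z0 = Sat(¬a) = {t0, t1, t3, t4, t6}, add states in Sat(q) with some successor in Z. Already a fixed point.
Sat(E[q U ¬a]) = {t0, t1, t3, t4, t6}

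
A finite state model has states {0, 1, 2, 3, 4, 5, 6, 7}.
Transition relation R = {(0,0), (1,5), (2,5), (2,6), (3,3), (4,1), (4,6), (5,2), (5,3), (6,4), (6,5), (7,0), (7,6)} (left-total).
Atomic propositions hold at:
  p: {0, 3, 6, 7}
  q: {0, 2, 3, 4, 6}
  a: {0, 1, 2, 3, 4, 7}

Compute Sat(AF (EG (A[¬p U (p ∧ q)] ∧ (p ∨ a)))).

Sat(¬p) = {1, 2, 4, 5}
Sat(p ∧ q) = {0, 3, 6}
A[¬p U (p ∧ q)]: least fixpoint, start Z0 = Sat((p ∧ q)) = {0, 3, 6}, add states in Sat(¬p) with every successor in Z. Already a fixed point.
Sat(A[¬p U (p ∧ q)]) = {0, 3, 6}
Sat(p ∨ a) = {0, 1, 2, 3, 4, 6, 7}
Sat(A[¬p U (p ∧ q)] ∧ (p ∨ a)) = {0, 3, 6}
EG (A[¬p U (p ∧ q)] ∧ (p ∨ a)): greatest fixpoint, start Z0 = {0, 3, 6}, keep only states in Sat with some successor in Z. Z1 = {0, 3}; fixed.
Sat(EG (A[¬p U (p ∧ q)] ∧ (p ∨ a))) = {0, 3}
AF (EG (A[¬p U (p ∧ q)] ∧ (p ∨ a))): least fixpoint, start Z0 = {0, 3}, add states with every successor in Z. Already a fixed point.
Sat(AF (EG (A[¬p U (p ∧ q)] ∧ (p ∨ a)))) = {0, 3}

{0, 3}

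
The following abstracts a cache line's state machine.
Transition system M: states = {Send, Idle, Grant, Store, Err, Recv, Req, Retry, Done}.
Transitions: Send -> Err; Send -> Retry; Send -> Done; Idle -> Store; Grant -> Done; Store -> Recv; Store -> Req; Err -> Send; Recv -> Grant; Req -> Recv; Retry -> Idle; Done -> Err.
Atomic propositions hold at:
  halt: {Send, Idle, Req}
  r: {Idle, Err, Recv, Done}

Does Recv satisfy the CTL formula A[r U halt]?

No

A[r U halt]: least fixpoint, start Z0 = Sat(halt) = {Send, Idle, Req}, add states in Sat(r) with every successor in Z. Z1 = {Send, Idle, Err, Req}; Z2 = {Send, Idle, Err, Req, Done}; fixed.
Sat(A[r U halt]) = {Send, Idle, Err, Req, Done}
Recv ∉ Sat(A[r U halt]) = {Send, Idle, Err, Req, Done}, so the formula does not hold at Recv.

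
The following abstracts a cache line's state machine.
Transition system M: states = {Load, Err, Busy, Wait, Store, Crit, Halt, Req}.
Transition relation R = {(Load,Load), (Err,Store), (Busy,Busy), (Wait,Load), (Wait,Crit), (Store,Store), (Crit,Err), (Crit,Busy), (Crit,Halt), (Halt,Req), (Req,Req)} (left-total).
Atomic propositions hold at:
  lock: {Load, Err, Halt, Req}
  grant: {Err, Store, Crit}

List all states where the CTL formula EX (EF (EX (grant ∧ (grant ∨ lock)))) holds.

Sat(grant ∨ lock) = {Load, Err, Store, Crit, Halt, Req}
Sat(grant ∧ (grant ∨ lock)) = {Err, Store, Crit}
Sat(EX (grant ∧ (grant ∨ lock))) = {s : some successor in {Err, Store, Crit}} = {Err, Wait, Store, Crit}
EF (EX (grant ∧ (grant ∨ lock))): least fixpoint, start Z0 = {Err, Wait, Store, Crit}, add states with some successor in Z. Already a fixed point.
Sat(EF (EX (grant ∧ (grant ∨ lock)))) = {Err, Wait, Store, Crit}
Sat(EX (EF (EX (grant ∧ (grant ∨ lock))))) = {s : some successor in {Err, Wait, Store, Crit}} = {Err, Wait, Store, Crit}

{Err, Wait, Store, Crit}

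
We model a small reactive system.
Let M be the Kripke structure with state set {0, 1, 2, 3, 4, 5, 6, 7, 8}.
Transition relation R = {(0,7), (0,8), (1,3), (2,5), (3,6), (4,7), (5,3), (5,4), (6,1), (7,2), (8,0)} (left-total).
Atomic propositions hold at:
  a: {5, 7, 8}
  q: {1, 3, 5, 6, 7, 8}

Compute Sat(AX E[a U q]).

{0, 1, 2, 3, 4, 6}

E[a U q]: least fixpoint, start Z0 = Sat(q) = {1, 3, 5, 6, 7, 8}, add states in Sat(a) with some successor in Z. Already a fixed point.
Sat(E[a U q]) = {1, 3, 5, 6, 7, 8}
Sat(AX E[a U q]) = {s : every successor in {1, 3, 5, 6, 7, 8}} = {0, 1, 2, 3, 4, 6}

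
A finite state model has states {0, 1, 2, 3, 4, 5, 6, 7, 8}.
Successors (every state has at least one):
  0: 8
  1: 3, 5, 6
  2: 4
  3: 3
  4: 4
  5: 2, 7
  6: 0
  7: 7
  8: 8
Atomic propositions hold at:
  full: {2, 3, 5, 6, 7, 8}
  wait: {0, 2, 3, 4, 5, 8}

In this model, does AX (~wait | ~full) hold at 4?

Sat(~wait) = {1, 6, 7}
Sat(~full) = {0, 1, 4}
Sat(~wait | ~full) = {0, 1, 4, 6, 7}
Sat(AX (~wait | ~full)) = {s : every successor in {0, 1, 4, 6, 7}} = {2, 4, 6, 7}
4 ∈ Sat(AX (~wait | ~full)) = {2, 4, 6, 7}, so the formula holds at 4.

Yes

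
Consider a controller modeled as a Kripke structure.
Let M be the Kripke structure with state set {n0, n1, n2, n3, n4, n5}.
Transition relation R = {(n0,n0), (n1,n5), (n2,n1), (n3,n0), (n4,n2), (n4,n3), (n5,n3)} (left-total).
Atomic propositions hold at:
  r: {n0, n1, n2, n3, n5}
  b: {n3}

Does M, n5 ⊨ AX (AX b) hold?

Sat(AX b) = {s : every successor in {n3}} = {n5}
Sat(AX (AX b)) = {s : every successor in {n5}} = {n1}
n5 ∉ Sat(AX (AX b)) = {n1}, so the formula does not hold at n5.

No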